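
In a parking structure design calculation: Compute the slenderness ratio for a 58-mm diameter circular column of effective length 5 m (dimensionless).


Radius of gyration r = d / 4 = 58 / 4 = 14.5 mm
L_eff = 5000.0 mm
Slenderness ratio = L / r = 5000.0 / 14.5 = 344.83 (dimensionless)

344.83 (dimensionless)


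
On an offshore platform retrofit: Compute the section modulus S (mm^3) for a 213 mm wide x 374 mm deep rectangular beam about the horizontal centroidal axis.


S = b * h^2 / 6
= 213 * 374^2 / 6
= 213 * 139876 / 6
= 4965598.0 mm^3

4965598.0 mm^3


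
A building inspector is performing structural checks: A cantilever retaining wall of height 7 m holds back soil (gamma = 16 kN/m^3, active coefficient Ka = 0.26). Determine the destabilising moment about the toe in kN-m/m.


Pa = 0.5 * Ka * gamma * H^2
= 0.5 * 0.26 * 16 * 7^2
= 101.92 kN/m
Arm = H / 3 = 7 / 3 = 2.3333 m
Mo = Pa * arm = Pa * H / 3 = 101.92 * 7 / 3 = 237.8133 kN-m/m

237.8133 kN-m/m


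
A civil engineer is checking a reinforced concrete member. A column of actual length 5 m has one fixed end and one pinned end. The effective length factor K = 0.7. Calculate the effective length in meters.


L_eff = K * L
= 0.7 * 5
= 3.5 m

3.5 m


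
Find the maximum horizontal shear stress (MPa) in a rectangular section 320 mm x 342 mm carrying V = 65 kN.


A = b * h = 320 * 342 = 109440 mm^2
V = 65 kN = 65000.0 N
tau_max = 1.5 * V / A = 1.5 * 65000.0 / 109440
= 0.8909 MPa

0.8909 MPa


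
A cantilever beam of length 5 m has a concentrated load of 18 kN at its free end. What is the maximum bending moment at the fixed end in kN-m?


For a cantilever with a point load at the free end:
M_max = P * L = 18 * 5 = 90 kN-m

90 kN-m


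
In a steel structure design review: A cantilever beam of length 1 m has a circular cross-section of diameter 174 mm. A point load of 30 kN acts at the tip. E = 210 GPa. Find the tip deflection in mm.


I = pi * d^4 / 64 = pi * 174^4 / 64 = 44995273.07 mm^4
L = 1000.0 mm, P = 30000.0 N, E = 210000.0 MPa
delta = P * L^3 / (3 * E * I)
= 30000.0 * 1000.0^3 / (3 * 210000.0 * 44995273.07)
= 1.0583 mm

1.0583 mm


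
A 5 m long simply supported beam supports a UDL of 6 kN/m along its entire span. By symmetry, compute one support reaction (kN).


Total load = w * L = 6 * 5 = 30 kN
By symmetry, each reaction R = total / 2 = 30 / 2 = 15.0 kN

15.0 kN


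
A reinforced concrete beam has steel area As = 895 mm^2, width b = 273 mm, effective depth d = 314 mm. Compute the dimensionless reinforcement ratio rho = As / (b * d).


rho = As / (b * d)
= 895 / (273 * 314)
= 895 / 85722
= 0.010441 (dimensionless)

0.010441 (dimensionless)


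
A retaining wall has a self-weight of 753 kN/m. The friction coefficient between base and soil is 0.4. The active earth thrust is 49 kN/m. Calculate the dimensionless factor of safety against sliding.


Resisting force = mu * W = 0.4 * 753 = 301.2 kN/m
FOS = Resisting / Driving = 301.2 / 49
= 6.1469 (dimensionless)

6.1469 (dimensionless)


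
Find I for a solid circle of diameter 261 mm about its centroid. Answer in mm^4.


r = d / 2 = 261 / 2 = 130.5 mm
I = pi * r^4 / 4 = pi * 130.5^4 / 4
= 227788569.92 mm^4

227788569.92 mm^4


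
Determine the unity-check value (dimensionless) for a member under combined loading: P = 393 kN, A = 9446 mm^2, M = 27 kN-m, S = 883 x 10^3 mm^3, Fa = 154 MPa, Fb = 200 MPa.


f_a = P / A = 393000.0 / 9446 = 41.6049 MPa
f_b = M / S = 27000000.0 / 883000.0 = 30.5776 MPa
Ratio = f_a / Fa + f_b / Fb
= 41.6049 / 154 + 30.5776 / 200
= 0.423 (dimensionless)

0.423 (dimensionless)


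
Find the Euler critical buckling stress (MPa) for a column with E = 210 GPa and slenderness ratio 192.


sigma_cr = pi^2 * E / lambda^2
= 9.8696 * 210000.0 / 192^2
= 9.8696 * 210000.0 / 36864
= 56.2233 MPa

56.2233 MPa


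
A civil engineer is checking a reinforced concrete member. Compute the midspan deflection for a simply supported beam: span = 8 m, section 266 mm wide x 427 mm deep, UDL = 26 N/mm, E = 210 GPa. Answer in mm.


I = 266 * 427^3 / 12 = 1725774373.17 mm^4
L = 8000.0 mm, w = 26 N/mm, E = 210000.0 MPa
delta = 5 * w * L^4 / (384 * E * I)
= 5 * 26 * 8000.0^4 / (384 * 210000.0 * 1725774373.17)
= 3.8262 mm

3.8262 mm


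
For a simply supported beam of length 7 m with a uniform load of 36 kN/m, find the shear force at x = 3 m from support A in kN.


R_A = w * L / 2 = 36 * 7 / 2 = 126.0 kN
V(x) = R_A - w * x = 126.0 - 36 * 3
= 18.0 kN

18.0 kN


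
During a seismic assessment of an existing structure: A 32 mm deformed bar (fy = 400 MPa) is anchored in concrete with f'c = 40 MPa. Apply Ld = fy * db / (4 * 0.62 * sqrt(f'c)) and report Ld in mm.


Ld = (fy * db) / (4 * 0.62 * sqrt(f'c))
= (400 * 32) / (4 * 0.62 * sqrt(40))
= 12800 / 15.6849
= 816.07 mm

816.07 mm


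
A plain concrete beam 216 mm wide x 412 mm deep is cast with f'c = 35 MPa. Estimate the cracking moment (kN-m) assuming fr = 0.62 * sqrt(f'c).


fr = 0.62 * sqrt(35) = 0.62 * 5.9161 = 3.668 MPa
I = 216 * 412^3 / 12 = 1258821504.0 mm^4
y_t = 206.0 mm
M_cr = fr * I / y_t = 3.668 * 1258821504.0 / 206.0 N-mm
= 22.4142 kN-m

22.4142 kN-m


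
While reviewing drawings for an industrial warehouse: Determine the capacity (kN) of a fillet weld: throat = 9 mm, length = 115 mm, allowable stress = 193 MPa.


Strength = throat * length * allowable stress
= 9 * 115 * 193 N
= 199755 N
= 199.75 kN

199.75 kN


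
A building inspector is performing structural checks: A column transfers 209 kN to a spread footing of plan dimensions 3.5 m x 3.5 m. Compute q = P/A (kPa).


A = 3.5 * 3.5 = 12.25 m^2
q = P / A = 209 / 12.25
= 17.0612 kPa

17.0612 kPa


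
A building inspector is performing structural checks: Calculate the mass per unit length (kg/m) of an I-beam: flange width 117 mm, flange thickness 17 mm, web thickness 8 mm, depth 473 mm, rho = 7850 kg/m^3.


A_flanges = 2 * 117 * 17 = 3978 mm^2
A_web = (473 - 2 * 17) * 8 = 3512 mm^2
A_total = 3978 + 3512 = 7490 mm^2 = 0.007490 m^2
Weight = rho * A = 7850 * 0.007490 = 58.7965 kg/m

58.7965 kg/m


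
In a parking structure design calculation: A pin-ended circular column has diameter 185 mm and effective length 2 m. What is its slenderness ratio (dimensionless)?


Radius of gyration r = d / 4 = 185 / 4 = 46.25 mm
L_eff = 2000.0 mm
Slenderness ratio = L / r = 2000.0 / 46.25 = 43.24 (dimensionless)

43.24 (dimensionless)


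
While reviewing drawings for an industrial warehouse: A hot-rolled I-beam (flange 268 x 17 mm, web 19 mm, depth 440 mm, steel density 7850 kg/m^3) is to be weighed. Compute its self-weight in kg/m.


A_flanges = 2 * 268 * 17 = 9112 mm^2
A_web = (440 - 2 * 17) * 19 = 7714 mm^2
A_total = 9112 + 7714 = 16826 mm^2 = 0.016826 m^2
Weight = rho * A = 7850 * 0.016826 = 132.0841 kg/m

132.0841 kg/m


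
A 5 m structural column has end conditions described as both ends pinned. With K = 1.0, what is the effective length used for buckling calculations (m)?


L_eff = K * L
= 1.0 * 5
= 5.0 m

5.0 m


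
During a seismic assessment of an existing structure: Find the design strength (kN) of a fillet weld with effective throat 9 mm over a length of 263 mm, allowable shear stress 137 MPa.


Strength = throat * length * allowable stress
= 9 * 263 * 137 N
= 324279 N
= 324.28 kN

324.28 kN


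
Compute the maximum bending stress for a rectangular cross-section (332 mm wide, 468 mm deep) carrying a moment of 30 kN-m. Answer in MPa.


I = b * h^3 / 12 = 332 * 468^3 / 12 = 2835922752.0 mm^4
y = h / 2 = 468 / 2 = 234.0 mm
M = 30 kN-m = 30000000.0 N-mm
sigma = M * y / I = 30000000.0 * 234.0 / 2835922752.0
= 2.48 MPa

2.48 MPa


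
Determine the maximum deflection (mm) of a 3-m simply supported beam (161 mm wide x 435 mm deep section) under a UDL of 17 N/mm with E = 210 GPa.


I = 161 * 435^3 / 12 = 1104364406.25 mm^4
L = 3000.0 mm, w = 17 N/mm, E = 210000.0 MPa
delta = 5 * w * L^4 / (384 * E * I)
= 5 * 17 * 3000.0^4 / (384 * 210000.0 * 1104364406.25)
= 0.0773 mm

0.0773 mm


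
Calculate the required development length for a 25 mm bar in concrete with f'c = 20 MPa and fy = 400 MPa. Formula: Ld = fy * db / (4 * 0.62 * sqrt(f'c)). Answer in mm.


Ld = (fy * db) / (4 * 0.62 * sqrt(f'c))
= (400 * 25) / (4 * 0.62 * sqrt(20))
= 10000 / 11.0909
= 901.64 mm

901.64 mm


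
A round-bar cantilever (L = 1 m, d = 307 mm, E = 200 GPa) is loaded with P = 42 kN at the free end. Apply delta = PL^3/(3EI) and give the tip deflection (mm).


I = pi * d^4 / 64 = pi * 307^4 / 64 = 436037057.88 mm^4
L = 1000.0 mm, P = 42000.0 N, E = 200000.0 MPa
delta = P * L^3 / (3 * E * I)
= 42000.0 * 1000.0^3 / (3 * 200000.0 * 436037057.88)
= 0.1605 mm

0.1605 mm


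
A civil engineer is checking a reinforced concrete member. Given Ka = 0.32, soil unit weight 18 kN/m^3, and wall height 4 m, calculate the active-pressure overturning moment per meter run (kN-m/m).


Pa = 0.5 * Ka * gamma * H^2
= 0.5 * 0.32 * 18 * 4^2
= 46.08 kN/m
Arm = H / 3 = 4 / 3 = 1.3333 m
Mo = Pa * arm = Pa * H / 3 = 46.08 * 4 / 3 = 61.44 kN-m/m

61.44 kN-m/m


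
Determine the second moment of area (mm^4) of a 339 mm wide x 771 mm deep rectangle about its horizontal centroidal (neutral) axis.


I = b * h^3 / 12
= 339 * 771^3 / 12
= 339 * 458314011 / 12
= 12947370810.75 mm^4

12947370810.75 mm^4


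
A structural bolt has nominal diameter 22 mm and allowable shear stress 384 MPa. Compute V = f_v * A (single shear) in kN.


A = pi * d^2 / 4 = pi * 22^2 / 4 = 380.1327 mm^2
V = f_v * A / 1000 = 384 * 380.1327 / 1000
= 145.971 kN

145.971 kN


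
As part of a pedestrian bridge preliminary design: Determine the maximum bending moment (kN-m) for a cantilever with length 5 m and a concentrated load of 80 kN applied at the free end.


For a cantilever with a point load at the free end:
M_max = P * L = 80 * 5 = 400 kN-m

400 kN-m


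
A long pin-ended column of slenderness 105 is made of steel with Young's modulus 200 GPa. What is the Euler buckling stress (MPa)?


sigma_cr = pi^2 * E / lambda^2
= 9.8696 * 200000.0 / 105^2
= 9.8696 * 200000.0 / 11025
= 179.0404 MPa

179.0404 MPa


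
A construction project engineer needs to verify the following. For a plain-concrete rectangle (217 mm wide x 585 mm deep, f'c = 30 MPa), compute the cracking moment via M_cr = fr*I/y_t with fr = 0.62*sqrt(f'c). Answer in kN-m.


fr = 0.62 * sqrt(30) = 0.62 * 5.4772 = 3.3959 MPa
I = 217 * 585^3 / 12 = 3620312718.75 mm^4
y_t = 292.5 mm
M_cr = fr * I / y_t = 3.3959 * 3620312718.75 / 292.5 N-mm
= 42.0313 kN-m

42.0313 kN-m


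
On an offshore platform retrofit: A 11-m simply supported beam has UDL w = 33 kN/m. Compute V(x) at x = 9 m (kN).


R_A = w * L / 2 = 33 * 11 / 2 = 181.5 kN
V(x) = R_A - w * x = 181.5 - 33 * 9
= -115.5 kN

-115.5 kN


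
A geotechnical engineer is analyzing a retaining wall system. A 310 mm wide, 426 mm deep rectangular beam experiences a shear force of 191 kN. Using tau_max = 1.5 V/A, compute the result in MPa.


A = b * h = 310 * 426 = 132060 mm^2
V = 191 kN = 191000.0 N
tau_max = 1.5 * V / A = 1.5 * 191000.0 / 132060
= 2.1695 MPa

2.1695 MPa


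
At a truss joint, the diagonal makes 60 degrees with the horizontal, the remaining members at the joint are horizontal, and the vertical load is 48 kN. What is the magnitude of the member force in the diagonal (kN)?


At the joint, only the diagonal has a vertical component, so vertical equilibrium gives:
F * sin(60) = 48
F = 48 / sin(60)
= 48 / 0.866025
= 55.43 kN

55.43 kN


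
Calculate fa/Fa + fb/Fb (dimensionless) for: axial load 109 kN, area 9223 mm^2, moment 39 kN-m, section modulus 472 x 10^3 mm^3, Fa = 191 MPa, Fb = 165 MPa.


f_a = P / A = 109000.0 / 9223 = 11.8183 MPa
f_b = M / S = 39000000.0 / 472000.0 = 82.6271 MPa
Ratio = f_a / Fa + f_b / Fb
= 11.8183 / 191 + 82.6271 / 165
= 0.5626 (dimensionless)

0.5626 (dimensionless)


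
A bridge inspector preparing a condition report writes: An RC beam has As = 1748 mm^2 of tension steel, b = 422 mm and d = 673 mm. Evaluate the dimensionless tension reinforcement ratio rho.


rho = As / (b * d)
= 1748 / (422 * 673)
= 1748 / 284006
= 0.006155 (dimensionless)

0.006155 (dimensionless)


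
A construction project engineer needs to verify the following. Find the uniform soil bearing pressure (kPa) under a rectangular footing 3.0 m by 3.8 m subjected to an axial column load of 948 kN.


A = 3.0 * 3.8 = 11.4 m^2
q = P / A = 948 / 11.4
= 83.1579 kPa

83.1579 kPa


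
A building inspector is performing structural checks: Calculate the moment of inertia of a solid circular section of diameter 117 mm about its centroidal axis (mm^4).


r = d / 2 = 117 / 2 = 58.5 mm
I = pi * r^4 / 4 = pi * 58.5^4 / 4
= 9198422.33 mm^4

9198422.33 mm^4


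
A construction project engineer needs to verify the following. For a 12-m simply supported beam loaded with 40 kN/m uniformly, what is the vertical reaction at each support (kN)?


Total load = w * L = 40 * 12 = 480 kN
By symmetry, each reaction R = total / 2 = 480 / 2 = 240.0 kN

240.0 kN


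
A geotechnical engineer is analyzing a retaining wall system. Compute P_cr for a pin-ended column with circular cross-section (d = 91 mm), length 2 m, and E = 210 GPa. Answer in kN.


I = pi * d^4 / 64 = 3366165.53 mm^4
L = 2000.0 mm
P_cr = pi^2 * E * I / L^2
= 9.8696 * 210000.0 * 3366165.53 / 2000.0^2
= 1744192.91 N = 1744.1929 kN

1744.1929 kN


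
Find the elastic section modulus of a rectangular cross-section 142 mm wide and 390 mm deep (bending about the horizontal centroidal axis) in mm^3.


S = b * h^2 / 6
= 142 * 390^2 / 6
= 142 * 152100 / 6
= 3599700.0 mm^3

3599700.0 mm^3


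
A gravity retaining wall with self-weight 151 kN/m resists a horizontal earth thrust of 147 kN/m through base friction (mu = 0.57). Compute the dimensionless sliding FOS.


Resisting force = mu * W = 0.57 * 151 = 86.07 kN/m
FOS = Resisting / Driving = 86.07 / 147
= 0.5855 (dimensionless)

0.5855 (dimensionless)


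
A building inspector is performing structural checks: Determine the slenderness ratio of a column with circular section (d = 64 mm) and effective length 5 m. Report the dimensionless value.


Radius of gyration r = d / 4 = 64 / 4 = 16.0 mm
L_eff = 5000.0 mm
Slenderness ratio = L / r = 5000.0 / 16.0 = 312.5 (dimensionless)

312.5 (dimensionless)


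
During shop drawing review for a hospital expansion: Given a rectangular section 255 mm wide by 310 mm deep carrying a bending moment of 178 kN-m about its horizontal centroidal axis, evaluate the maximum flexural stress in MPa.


I = b * h^3 / 12 = 255 * 310^3 / 12 = 633058750.0 mm^4
y = h / 2 = 310 / 2 = 155.0 mm
M = 178 kN-m = 178000000.0 N-mm
sigma = M * y / I = 178000000.0 * 155.0 / 633058750.0
= 43.58 MPa

43.58 MPa


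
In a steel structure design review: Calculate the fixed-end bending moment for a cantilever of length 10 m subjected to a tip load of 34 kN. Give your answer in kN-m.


For a cantilever with a point load at the free end:
M_max = P * L = 34 * 10 = 340 kN-m

340 kN-m


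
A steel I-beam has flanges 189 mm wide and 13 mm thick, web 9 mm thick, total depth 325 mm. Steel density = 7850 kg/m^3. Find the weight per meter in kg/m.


A_flanges = 2 * 189 * 13 = 4914 mm^2
A_web = (325 - 2 * 13) * 9 = 2691 mm^2
A_total = 4914 + 2691 = 7605 mm^2 = 0.007605 m^2
Weight = rho * A = 7850 * 0.007605 = 59.6992 kg/m

59.6992 kg/m


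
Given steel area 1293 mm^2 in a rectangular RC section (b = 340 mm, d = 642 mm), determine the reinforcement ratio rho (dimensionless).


rho = As / (b * d)
= 1293 / (340 * 642)
= 1293 / 218280
= 0.005924 (dimensionless)

0.005924 (dimensionless)


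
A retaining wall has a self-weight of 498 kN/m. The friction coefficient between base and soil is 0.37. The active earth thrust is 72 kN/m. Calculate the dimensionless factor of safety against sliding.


Resisting force = mu * W = 0.37 * 498 = 184.26 kN/m
FOS = Resisting / Driving = 184.26 / 72
= 2.5592 (dimensionless)

2.5592 (dimensionless)


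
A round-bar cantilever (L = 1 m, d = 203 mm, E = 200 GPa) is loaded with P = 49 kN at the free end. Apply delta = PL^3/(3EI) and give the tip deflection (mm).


I = pi * d^4 / 64 = pi * 203^4 / 64 = 83359298.34 mm^4
L = 1000.0 mm, P = 49000.0 N, E = 200000.0 MPa
delta = P * L^3 / (3 * E * I)
= 49000.0 * 1000.0^3 / (3 * 200000.0 * 83359298.34)
= 0.9797 mm

0.9797 mm


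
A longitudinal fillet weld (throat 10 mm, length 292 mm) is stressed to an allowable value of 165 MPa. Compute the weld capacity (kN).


Strength = throat * length * allowable stress
= 10 * 292 * 165 N
= 481800 N
= 481.8 kN

481.8 kN


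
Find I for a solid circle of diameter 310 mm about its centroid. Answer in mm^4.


r = d / 2 = 310 / 2 = 155.0 mm
I = pi * r^4 / 4 = pi * 155.0^4 / 4
= 453332310.79 mm^4

453332310.79 mm^4


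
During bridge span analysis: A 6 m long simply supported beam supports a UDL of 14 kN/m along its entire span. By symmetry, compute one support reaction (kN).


Total load = w * L = 14 * 6 = 84 kN
By symmetry, each reaction R = total / 2 = 84 / 2 = 42.0 kN

42.0 kN


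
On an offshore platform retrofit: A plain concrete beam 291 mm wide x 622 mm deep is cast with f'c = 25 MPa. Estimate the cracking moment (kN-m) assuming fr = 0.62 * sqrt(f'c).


fr = 0.62 * sqrt(25) = 0.62 * 5.0 = 3.1 MPa
I = 291 * 622^3 / 12 = 5835564814.0 mm^4
y_t = 311.0 mm
M_cr = fr * I / y_t = 3.1 * 5835564814.0 / 311.0 N-mm
= 58.168 kN-m

58.168 kN-m


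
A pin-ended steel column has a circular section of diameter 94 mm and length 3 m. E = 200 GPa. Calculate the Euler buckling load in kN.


I = pi * d^4 / 64 = 3832492.5 mm^4
L = 3000.0 mm
P_cr = pi^2 * E * I / L^2
= 9.8696 * 200000.0 * 3832492.5 / 3000.0^2
= 840559.66 N = 840.5597 kN

840.5597 kN


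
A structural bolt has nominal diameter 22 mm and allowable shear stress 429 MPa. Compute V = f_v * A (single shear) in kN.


A = pi * d^2 / 4 = pi * 22^2 / 4 = 380.1327 mm^2
V = f_v * A / 1000 = 429 * 380.1327 / 1000
= 163.0769 kN

163.0769 kN


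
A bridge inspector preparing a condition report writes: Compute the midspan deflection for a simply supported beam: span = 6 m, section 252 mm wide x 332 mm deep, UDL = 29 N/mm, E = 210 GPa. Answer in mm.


I = 252 * 332^3 / 12 = 768481728.0 mm^4
L = 6000.0 mm, w = 29 N/mm, E = 210000.0 MPa
delta = 5 * w * L^4 / (384 * E * I)
= 5 * 29 * 6000.0^4 / (384 * 210000.0 * 768481728.0)
= 3.0324 mm

3.0324 mm


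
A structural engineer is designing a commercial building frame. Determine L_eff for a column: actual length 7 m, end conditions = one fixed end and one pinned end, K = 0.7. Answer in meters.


L_eff = K * L
= 0.7 * 7
= 4.9 m

4.9 m


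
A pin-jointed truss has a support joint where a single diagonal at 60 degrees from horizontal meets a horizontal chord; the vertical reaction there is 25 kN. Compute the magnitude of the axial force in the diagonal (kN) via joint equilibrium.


At the joint, only the diagonal has a vertical component, so vertical equilibrium gives:
F * sin(60) = 25
F = 25 / sin(60)
= 25 / 0.866025
= 28.87 kN

28.87 kN


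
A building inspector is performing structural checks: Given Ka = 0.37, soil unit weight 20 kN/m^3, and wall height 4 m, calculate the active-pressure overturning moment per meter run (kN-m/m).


Pa = 0.5 * Ka * gamma * H^2
= 0.5 * 0.37 * 20 * 4^2
= 59.2 kN/m
Arm = H / 3 = 4 / 3 = 1.3333 m
Mo = Pa * arm = Pa * H / 3 = 59.2 * 4 / 3 = 78.9333 kN-m/m

78.9333 kN-m/m


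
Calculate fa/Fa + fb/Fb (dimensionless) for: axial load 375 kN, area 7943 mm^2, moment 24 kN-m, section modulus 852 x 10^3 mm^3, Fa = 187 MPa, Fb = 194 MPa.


f_a = P / A = 375000.0 / 7943 = 47.2114 MPa
f_b = M / S = 24000000.0 / 852000.0 = 28.169 MPa
Ratio = f_a / Fa + f_b / Fb
= 47.2114 / 187 + 28.169 / 194
= 0.3977 (dimensionless)

0.3977 (dimensionless)


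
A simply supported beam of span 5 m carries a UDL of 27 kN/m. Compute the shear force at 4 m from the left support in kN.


R_A = w * L / 2 = 27 * 5 / 2 = 67.5 kN
V(x) = R_A - w * x = 67.5 - 27 * 4
= -40.5 kN

-40.5 kN


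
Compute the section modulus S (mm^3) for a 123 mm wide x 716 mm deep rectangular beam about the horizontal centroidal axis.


S = b * h^2 / 6
= 123 * 716^2 / 6
= 123 * 512656 / 6
= 10509448.0 mm^3

10509448.0 mm^3


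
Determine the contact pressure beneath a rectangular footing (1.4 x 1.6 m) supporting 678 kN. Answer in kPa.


A = 1.4 * 1.6 = 2.24 m^2
q = P / A = 678 / 2.24
= 302.6786 kPa

302.6786 kPa


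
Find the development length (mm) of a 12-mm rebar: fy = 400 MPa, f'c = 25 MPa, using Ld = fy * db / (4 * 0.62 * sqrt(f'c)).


Ld = (fy * db) / (4 * 0.62 * sqrt(f'c))
= (400 * 12) / (4 * 0.62 * sqrt(25))
= 4800 / 12.4
= 387.1 mm

387.1 mm


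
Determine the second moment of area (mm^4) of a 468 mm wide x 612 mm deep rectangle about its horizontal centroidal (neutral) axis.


I = b * h^3 / 12
= 468 * 612^3 / 12
= 468 * 229220928 / 12
= 8939616192.0 mm^4

8939616192.0 mm^4


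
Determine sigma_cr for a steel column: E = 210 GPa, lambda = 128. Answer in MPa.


sigma_cr = pi^2 * E / lambda^2
= 9.8696 * 210000.0 / 128^2
= 9.8696 * 210000.0 / 16384
= 126.5025 MPa

126.5025 MPa


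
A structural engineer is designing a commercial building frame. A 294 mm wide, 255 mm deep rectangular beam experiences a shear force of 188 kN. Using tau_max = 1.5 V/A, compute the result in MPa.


A = b * h = 294 * 255 = 74970 mm^2
V = 188 kN = 188000.0 N
tau_max = 1.5 * V / A = 1.5 * 188000.0 / 74970
= 3.7615 MPa

3.7615 MPa


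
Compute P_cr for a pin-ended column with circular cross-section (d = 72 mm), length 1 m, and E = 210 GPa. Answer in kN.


I = pi * d^4 / 64 = 1319167.32 mm^4
L = 1000.0 mm
P_cr = pi^2 * E * I / L^2
= 9.8696 * 210000.0 * 1319167.32 / 1000.0^2
= 2734128.52 N = 2734.1285 kN

2734.1285 kN


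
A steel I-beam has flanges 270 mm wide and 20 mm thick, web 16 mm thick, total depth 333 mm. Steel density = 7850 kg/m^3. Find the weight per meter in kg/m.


A_flanges = 2 * 270 * 20 = 10800 mm^2
A_web = (333 - 2 * 20) * 16 = 4688 mm^2
A_total = 10800 + 4688 = 15488 mm^2 = 0.015488 m^2
Weight = rho * A = 7850 * 0.015488 = 121.5808 kg/m

121.5808 kg/m


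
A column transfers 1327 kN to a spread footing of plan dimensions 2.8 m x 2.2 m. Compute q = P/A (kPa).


A = 2.8 * 2.2 = 6.16 m^2
q = P / A = 1327 / 6.16
= 215.4221 kPa

215.4221 kPa


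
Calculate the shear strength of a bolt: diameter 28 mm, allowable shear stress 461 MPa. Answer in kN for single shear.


A = pi * d^2 / 4 = pi * 28^2 / 4 = 615.7522 mm^2
V = f_v * A / 1000 = 461 * 615.7522 / 1000
= 283.8617 kN

283.8617 kN


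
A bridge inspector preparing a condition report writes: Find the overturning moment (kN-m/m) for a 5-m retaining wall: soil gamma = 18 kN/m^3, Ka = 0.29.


Pa = 0.5 * Ka * gamma * H^2
= 0.5 * 0.29 * 18 * 5^2
= 65.25 kN/m
Arm = H / 3 = 5 / 3 = 1.6667 m
Mo = Pa * arm = Pa * H / 3 = 65.25 * 5 / 3 = 108.75 kN-m/m

108.75 kN-m/m


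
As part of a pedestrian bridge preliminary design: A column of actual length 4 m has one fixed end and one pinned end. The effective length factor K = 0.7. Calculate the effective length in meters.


L_eff = K * L
= 0.7 * 4
= 2.8 m

2.8 m


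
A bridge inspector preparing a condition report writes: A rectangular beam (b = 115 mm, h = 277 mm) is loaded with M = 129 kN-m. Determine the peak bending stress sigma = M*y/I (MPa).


I = b * h^3 / 12 = 115 * 277^3 / 12 = 203683524.58 mm^4
y = h / 2 = 277 / 2 = 138.5 mm
M = 129 kN-m = 129000000.0 N-mm
sigma = M * y / I = 129000000.0 * 138.5 / 203683524.58
= 87.72 MPa

87.72 MPa


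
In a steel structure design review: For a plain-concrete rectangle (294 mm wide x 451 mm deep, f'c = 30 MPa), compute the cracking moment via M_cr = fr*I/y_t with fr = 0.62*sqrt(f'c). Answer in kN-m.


fr = 0.62 * sqrt(30) = 0.62 * 5.4772 = 3.3959 MPa
I = 294 * 451^3 / 12 = 2247479349.5 mm^4
y_t = 225.5 mm
M_cr = fr * I / y_t = 3.3959 * 2247479349.5 / 225.5 N-mm
= 33.8455 kN-m

33.8455 kN-m


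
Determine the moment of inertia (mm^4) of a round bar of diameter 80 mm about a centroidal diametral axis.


r = d / 2 = 80 / 2 = 40.0 mm
I = pi * r^4 / 4 = pi * 40.0^4 / 4
= 2010619.3 mm^4

2010619.3 mm^4


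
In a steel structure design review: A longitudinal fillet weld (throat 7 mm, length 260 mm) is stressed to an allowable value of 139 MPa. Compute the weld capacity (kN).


Strength = throat * length * allowable stress
= 7 * 260 * 139 N
= 252980 N
= 252.98 kN

252.98 kN


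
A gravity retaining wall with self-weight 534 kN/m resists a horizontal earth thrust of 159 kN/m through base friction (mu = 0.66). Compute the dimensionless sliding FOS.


Resisting force = mu * W = 0.66 * 534 = 352.44 kN/m
FOS = Resisting / Driving = 352.44 / 159
= 2.2166 (dimensionless)

2.2166 (dimensionless)


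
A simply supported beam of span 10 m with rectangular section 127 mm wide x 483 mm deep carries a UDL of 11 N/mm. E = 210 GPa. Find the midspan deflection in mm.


I = 127 * 483^3 / 12 = 1192515045.75 mm^4
L = 10000.0 mm, w = 11 N/mm, E = 210000.0 MPa
delta = 5 * w * L^4 / (384 * E * I)
= 5 * 11 * 10000.0^4 / (384 * 210000.0 * 1192515045.75)
= 5.7194 mm

5.7194 mm


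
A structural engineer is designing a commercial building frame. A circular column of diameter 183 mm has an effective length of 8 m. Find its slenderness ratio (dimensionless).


Radius of gyration r = d / 4 = 183 / 4 = 45.75 mm
L_eff = 8000.0 mm
Slenderness ratio = L / r = 8000.0 / 45.75 = 174.86 (dimensionless)

174.86 (dimensionless)


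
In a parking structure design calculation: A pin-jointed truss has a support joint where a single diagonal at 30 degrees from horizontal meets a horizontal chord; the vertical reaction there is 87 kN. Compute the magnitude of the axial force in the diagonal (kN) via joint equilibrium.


At the joint, only the diagonal has a vertical component, so vertical equilibrium gives:
F * sin(30) = 87
F = 87 / sin(30)
= 87 / 0.5
= 174.0 kN

174.0 kN


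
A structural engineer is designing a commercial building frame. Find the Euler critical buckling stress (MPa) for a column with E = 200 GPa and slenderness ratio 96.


sigma_cr = pi^2 * E / lambda^2
= 9.8696 * 200000.0 / 96^2
= 9.8696 * 200000.0 / 9216
= 214.1841 MPa

214.1841 MPa


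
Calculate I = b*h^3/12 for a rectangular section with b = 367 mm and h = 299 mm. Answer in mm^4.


I = b * h^3 / 12
= 367 * 299^3 / 12
= 367 * 26730899 / 12
= 817519994.42 mm^4

817519994.42 mm^4


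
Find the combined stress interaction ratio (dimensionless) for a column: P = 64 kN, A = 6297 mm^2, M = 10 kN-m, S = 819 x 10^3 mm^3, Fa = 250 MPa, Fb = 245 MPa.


f_a = P / A = 64000.0 / 6297 = 10.1636 MPa
f_b = M / S = 10000000.0 / 819000.0 = 12.21 MPa
Ratio = f_a / Fa + f_b / Fb
= 10.1636 / 250 + 12.21 / 245
= 0.0905 (dimensionless)

0.0905 (dimensionless)


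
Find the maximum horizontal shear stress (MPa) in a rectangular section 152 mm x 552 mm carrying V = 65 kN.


A = b * h = 152 * 552 = 83904 mm^2
V = 65 kN = 65000.0 N
tau_max = 1.5 * V / A = 1.5 * 65000.0 / 83904
= 1.162 MPa

1.162 MPa


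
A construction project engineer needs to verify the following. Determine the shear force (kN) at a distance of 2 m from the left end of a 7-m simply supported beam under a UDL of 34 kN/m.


R_A = w * L / 2 = 34 * 7 / 2 = 119.0 kN
V(x) = R_A - w * x = 119.0 - 34 * 2
= 51.0 kN

51.0 kN


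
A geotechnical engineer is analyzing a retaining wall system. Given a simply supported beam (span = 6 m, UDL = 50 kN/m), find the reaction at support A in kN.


Total load = w * L = 50 * 6 = 300 kN
By symmetry, each reaction R = total / 2 = 300 / 2 = 150.0 kN

150.0 kN


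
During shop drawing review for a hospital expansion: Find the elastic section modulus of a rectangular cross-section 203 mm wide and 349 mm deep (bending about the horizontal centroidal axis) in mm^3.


S = b * h^2 / 6
= 203 * 349^2 / 6
= 203 * 121801 / 6
= 4120933.83 mm^3

4120933.83 mm^3


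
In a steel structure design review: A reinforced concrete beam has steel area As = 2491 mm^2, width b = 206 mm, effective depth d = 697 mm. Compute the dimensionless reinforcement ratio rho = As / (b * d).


rho = As / (b * d)
= 2491 / (206 * 697)
= 2491 / 143582
= 0.017349 (dimensionless)

0.017349 (dimensionless)


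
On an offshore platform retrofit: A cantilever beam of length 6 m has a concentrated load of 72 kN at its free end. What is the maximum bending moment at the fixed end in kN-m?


For a cantilever with a point load at the free end:
M_max = P * L = 72 * 6 = 432 kN-m

432 kN-m


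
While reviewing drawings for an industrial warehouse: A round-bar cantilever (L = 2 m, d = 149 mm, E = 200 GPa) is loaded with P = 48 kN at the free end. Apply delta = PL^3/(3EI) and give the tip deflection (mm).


I = pi * d^4 / 64 = pi * 149^4 / 64 = 24194406.46 mm^4
L = 2000.0 mm, P = 48000.0 N, E = 200000.0 MPa
delta = P * L^3 / (3 * E * I)
= 48000.0 * 2000.0^3 / (3 * 200000.0 * 24194406.46)
= 26.4524 mm

26.4524 mm


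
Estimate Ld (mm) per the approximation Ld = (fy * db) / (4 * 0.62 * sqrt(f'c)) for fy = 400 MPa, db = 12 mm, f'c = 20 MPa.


Ld = (fy * db) / (4 * 0.62 * sqrt(f'c))
= (400 * 12) / (4 * 0.62 * sqrt(20))
= 4800 / 11.0909
= 432.79 mm

432.79 mm


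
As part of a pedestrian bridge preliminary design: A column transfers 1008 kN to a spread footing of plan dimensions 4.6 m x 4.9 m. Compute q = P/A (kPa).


A = 4.6 * 4.9 = 22.54 m^2
q = P / A = 1008 / 22.54
= 44.7205 kPa

44.7205 kPa


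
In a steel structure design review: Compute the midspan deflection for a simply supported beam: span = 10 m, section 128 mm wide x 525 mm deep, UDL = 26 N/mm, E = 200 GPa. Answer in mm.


I = 128 * 525^3 / 12 = 1543500000.0 mm^4
L = 10000.0 mm, w = 26 N/mm, E = 200000.0 MPa
delta = 5 * w * L^4 / (384 * E * I)
= 5 * 26 * 10000.0^4 / (384 * 200000.0 * 1543500000.0)
= 10.9667 mm

10.9667 mm


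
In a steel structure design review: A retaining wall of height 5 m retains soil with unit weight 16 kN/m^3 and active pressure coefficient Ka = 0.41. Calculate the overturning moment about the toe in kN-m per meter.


Pa = 0.5 * Ka * gamma * H^2
= 0.5 * 0.41 * 16 * 5^2
= 82.0 kN/m
Arm = H / 3 = 5 / 3 = 1.6667 m
Mo = Pa * arm = Pa * H / 3 = 82.0 * 5 / 3 = 136.6667 kN-m/m

136.6667 kN-m/m


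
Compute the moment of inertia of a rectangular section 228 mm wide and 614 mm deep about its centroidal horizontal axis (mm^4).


I = b * h^3 / 12
= 228 * 614^3 / 12
= 228 * 231475544 / 12
= 4398035336.0 mm^4

4398035336.0 mm^4


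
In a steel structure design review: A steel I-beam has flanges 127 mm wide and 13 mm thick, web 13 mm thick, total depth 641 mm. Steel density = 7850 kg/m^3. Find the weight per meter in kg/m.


A_flanges = 2 * 127 * 13 = 3302 mm^2
A_web = (641 - 2 * 13) * 13 = 7995 mm^2
A_total = 3302 + 7995 = 11297 mm^2 = 0.011297 m^2
Weight = rho * A = 7850 * 0.011297 = 88.6814 kg/m

88.6814 kg/m


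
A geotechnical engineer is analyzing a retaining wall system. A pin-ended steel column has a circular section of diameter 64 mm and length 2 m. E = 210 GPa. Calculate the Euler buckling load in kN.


I = pi * d^4 / 64 = 823549.66 mm^4
L = 2000.0 mm
P_cr = pi^2 * E * I / L^2
= 9.8696 * 210000.0 * 823549.66 / 2000.0^2
= 426725.74 N = 426.7257 kN

426.7257 kN


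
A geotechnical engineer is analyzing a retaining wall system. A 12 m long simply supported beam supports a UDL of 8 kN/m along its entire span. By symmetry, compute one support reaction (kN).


Total load = w * L = 8 * 12 = 96 kN
By symmetry, each reaction R = total / 2 = 96 / 2 = 48.0 kN

48.0 kN


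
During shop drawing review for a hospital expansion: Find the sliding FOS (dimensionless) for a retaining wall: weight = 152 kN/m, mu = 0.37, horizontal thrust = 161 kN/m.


Resisting force = mu * W = 0.37 * 152 = 56.24 kN/m
FOS = Resisting / Driving = 56.24 / 161
= 0.3493 (dimensionless)

0.3493 (dimensionless)


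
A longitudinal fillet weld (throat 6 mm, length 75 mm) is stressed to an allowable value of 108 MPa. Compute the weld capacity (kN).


Strength = throat * length * allowable stress
= 6 * 75 * 108 N
= 48600 N
= 48.6 kN

48.6 kN


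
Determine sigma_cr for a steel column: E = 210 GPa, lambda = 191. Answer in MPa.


sigma_cr = pi^2 * E / lambda^2
= 9.8696 * 210000.0 / 191^2
= 9.8696 * 210000.0 / 36481
= 56.8136 MPa

56.8136 MPa


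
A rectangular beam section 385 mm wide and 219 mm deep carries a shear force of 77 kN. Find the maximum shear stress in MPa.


A = b * h = 385 * 219 = 84315 mm^2
V = 77 kN = 77000.0 N
tau_max = 1.5 * V / A = 1.5 * 77000.0 / 84315
= 1.3699 MPa

1.3699 MPa


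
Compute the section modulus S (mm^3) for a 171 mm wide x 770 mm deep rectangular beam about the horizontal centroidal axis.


S = b * h^2 / 6
= 171 * 770^2 / 6
= 171 * 592900 / 6
= 16897650.0 mm^3

16897650.0 mm^3


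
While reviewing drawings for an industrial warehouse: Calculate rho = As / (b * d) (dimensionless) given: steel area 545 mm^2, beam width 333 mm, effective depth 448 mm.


rho = As / (b * d)
= 545 / (333 * 448)
= 545 / 149184
= 0.003653 (dimensionless)

0.003653 (dimensionless)


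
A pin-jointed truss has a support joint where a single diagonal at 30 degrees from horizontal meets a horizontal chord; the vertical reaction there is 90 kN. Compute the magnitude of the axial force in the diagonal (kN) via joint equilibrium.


At the joint, only the diagonal has a vertical component, so vertical equilibrium gives:
F * sin(30) = 90
F = 90 / sin(30)
= 90 / 0.5
= 180.0 kN

180.0 kN


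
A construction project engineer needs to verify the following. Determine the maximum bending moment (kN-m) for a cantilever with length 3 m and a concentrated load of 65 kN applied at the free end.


For a cantilever with a point load at the free end:
M_max = P * L = 65 * 3 = 195 kN-m

195 kN-m


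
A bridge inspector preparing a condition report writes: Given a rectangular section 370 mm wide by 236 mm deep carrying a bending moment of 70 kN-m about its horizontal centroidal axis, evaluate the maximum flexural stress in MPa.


I = b * h^3 / 12 = 370 * 236^3 / 12 = 405281226.67 mm^4
y = h / 2 = 236 / 2 = 118.0 mm
M = 70 kN-m = 70000000.0 N-mm
sigma = M * y / I = 70000000.0 * 118.0 / 405281226.67
= 20.38 MPa

20.38 MPa


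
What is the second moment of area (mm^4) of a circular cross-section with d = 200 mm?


r = d / 2 = 200 / 2 = 100.0 mm
I = pi * r^4 / 4 = pi * 100.0^4 / 4
= 78539816.34 mm^4

78539816.34 mm^4


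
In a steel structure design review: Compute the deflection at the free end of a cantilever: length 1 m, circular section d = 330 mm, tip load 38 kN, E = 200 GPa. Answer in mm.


I = pi * d^4 / 64 = pi * 330^4 / 64 = 582137609.58 mm^4
L = 1000.0 mm, P = 38000.0 N, E = 200000.0 MPa
delta = P * L^3 / (3 * E * I)
= 38000.0 * 1000.0^3 / (3 * 200000.0 * 582137609.58)
= 0.1088 mm

0.1088 mm


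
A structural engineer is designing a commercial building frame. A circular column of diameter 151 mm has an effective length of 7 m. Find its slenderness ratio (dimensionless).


Radius of gyration r = d / 4 = 151 / 4 = 37.75 mm
L_eff = 7000.0 mm
Slenderness ratio = L / r = 7000.0 / 37.75 = 185.43 (dimensionless)

185.43 (dimensionless)


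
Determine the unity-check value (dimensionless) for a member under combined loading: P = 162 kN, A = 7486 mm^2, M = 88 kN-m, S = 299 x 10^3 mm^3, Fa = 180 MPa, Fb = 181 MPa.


f_a = P / A = 162000.0 / 7486 = 21.6404 MPa
f_b = M / S = 88000000.0 / 299000.0 = 294.3144 MPa
Ratio = f_a / Fa + f_b / Fb
= 21.6404 / 180 + 294.3144 / 181
= 1.7463 (dimensionless)

1.7463 (dimensionless)


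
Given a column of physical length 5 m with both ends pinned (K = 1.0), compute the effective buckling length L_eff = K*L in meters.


L_eff = K * L
= 1.0 * 5
= 5.0 m

5.0 m


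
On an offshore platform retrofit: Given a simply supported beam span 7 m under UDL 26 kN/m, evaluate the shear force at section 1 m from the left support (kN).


R_A = w * L / 2 = 26 * 7 / 2 = 91.0 kN
V(x) = R_A - w * x = 91.0 - 26 * 1
= 65.0 kN

65.0 kN


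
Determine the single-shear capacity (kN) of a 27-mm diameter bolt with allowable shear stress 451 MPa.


A = pi * d^2 / 4 = pi * 27^2 / 4 = 572.5553 mm^2
V = f_v * A / 1000 = 451 * 572.5553 / 1000
= 258.2224 kN

258.2224 kN


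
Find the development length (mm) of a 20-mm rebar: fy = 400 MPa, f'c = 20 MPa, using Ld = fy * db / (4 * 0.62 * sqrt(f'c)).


Ld = (fy * db) / (4 * 0.62 * sqrt(f'c))
= (400 * 20) / (4 * 0.62 * sqrt(20))
= 8000 / 11.0909
= 721.31 mm

721.31 mm


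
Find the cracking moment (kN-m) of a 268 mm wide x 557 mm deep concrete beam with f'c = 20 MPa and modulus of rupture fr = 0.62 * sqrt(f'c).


fr = 0.62 * sqrt(20) = 0.62 * 4.4721 = 2.7727 MPa
I = 268 * 557^3 / 12 = 3859394143.67 mm^4
y_t = 278.5 mm
M_cr = fr * I / y_t = 2.7727 * 3859394143.67 / 278.5 N-mm
= 38.4238 kN-m

38.4238 kN-m


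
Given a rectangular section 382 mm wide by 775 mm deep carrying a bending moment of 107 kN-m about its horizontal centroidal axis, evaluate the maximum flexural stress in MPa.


I = b * h^3 / 12 = 382 * 775^3 / 12 = 14817919270.83 mm^4
y = h / 2 = 775 / 2 = 387.5 mm
M = 107 kN-m = 107000000.0 N-mm
sigma = M * y / I = 107000000.0 * 387.5 / 14817919270.83
= 2.8 MPa

2.8 MPa


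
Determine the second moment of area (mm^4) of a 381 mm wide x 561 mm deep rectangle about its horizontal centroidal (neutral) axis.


I = b * h^3 / 12
= 381 * 561^3 / 12
= 381 * 176558481 / 12
= 5605731771.75 mm^4

5605731771.75 mm^4


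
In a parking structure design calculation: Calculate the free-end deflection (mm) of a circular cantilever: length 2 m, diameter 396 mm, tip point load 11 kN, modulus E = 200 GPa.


I = pi * d^4 / 64 = pi * 396^4 / 64 = 1207120547.23 mm^4
L = 2000.0 mm, P = 11000.0 N, E = 200000.0 MPa
delta = P * L^3 / (3 * E * I)
= 11000.0 * 2000.0^3 / (3 * 200000.0 * 1207120547.23)
= 0.1215 mm

0.1215 mm


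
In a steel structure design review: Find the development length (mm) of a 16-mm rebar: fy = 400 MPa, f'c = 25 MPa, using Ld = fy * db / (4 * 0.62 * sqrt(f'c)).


Ld = (fy * db) / (4 * 0.62 * sqrt(f'c))
= (400 * 16) / (4 * 0.62 * sqrt(25))
= 6400 / 12.4
= 516.13 mm

516.13 mm


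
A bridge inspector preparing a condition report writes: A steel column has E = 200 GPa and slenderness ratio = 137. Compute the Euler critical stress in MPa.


sigma_cr = pi^2 * E / lambda^2
= 9.8696 * 200000.0 / 137^2
= 9.8696 * 200000.0 / 18769
= 105.1692 MPa

105.1692 MPa


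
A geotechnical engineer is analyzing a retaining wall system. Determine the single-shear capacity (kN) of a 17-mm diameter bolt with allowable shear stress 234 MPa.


A = pi * d^2 / 4 = pi * 17^2 / 4 = 226.9801 mm^2
V = f_v * A / 1000 = 234 * 226.9801 / 1000
= 53.1133 kN

53.1133 kN


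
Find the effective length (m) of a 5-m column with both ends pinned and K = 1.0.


L_eff = K * L
= 1.0 * 5
= 5.0 m

5.0 m


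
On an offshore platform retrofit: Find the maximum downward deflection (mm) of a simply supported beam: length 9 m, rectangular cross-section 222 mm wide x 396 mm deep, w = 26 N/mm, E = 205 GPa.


I = 222 * 396^3 / 12 = 1148834016.0 mm^4
L = 9000.0 mm, w = 26 N/mm, E = 205000.0 MPa
delta = 5 * w * L^4 / (384 * E * I)
= 5 * 26 * 9000.0^4 / (384 * 205000.0 * 1148834016.0)
= 9.4313 mm

9.4313 mm


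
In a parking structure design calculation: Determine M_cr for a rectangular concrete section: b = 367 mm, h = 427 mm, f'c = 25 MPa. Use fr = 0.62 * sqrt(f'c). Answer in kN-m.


fr = 0.62 * sqrt(25) = 0.62 * 5.0 = 3.1 MPa
I = 367 * 427^3 / 12 = 2381049605.08 mm^4
y_t = 213.5 mm
M_cr = fr * I / y_t = 3.1 * 2381049605.08 / 213.5 N-mm
= 34.5726 kN-m

34.5726 kN-m


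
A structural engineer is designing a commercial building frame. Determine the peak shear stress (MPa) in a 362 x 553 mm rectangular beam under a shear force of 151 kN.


A = b * h = 362 * 553 = 200186 mm^2
V = 151 kN = 151000.0 N
tau_max = 1.5 * V / A = 1.5 * 151000.0 / 200186
= 1.1314 MPa

1.1314 MPa
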